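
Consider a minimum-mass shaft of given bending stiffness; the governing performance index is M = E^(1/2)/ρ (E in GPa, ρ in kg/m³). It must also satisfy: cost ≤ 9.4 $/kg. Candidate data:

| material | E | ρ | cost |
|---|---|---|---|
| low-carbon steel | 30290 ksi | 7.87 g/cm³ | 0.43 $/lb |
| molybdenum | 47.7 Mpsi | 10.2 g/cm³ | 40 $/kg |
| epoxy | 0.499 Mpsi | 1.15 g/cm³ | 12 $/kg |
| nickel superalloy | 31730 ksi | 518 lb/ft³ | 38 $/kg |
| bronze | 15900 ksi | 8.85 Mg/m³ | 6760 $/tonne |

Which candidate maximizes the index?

Screen on constraints: cost ≤ 9.4 $/kg. Survivors: low-carbon steel, bronze.
After converting to SI:
  low-carbon steel: E = 208.8 GPa, ρ = 7870 kg/m³
  bronze: E = 109.6 GPa, ρ = 8850 kg/m³
  low-carbon steel: M = 1.84×10⁻³
  bronze: M = 1.18×10⁻³
Highest index: low-carbon steel.

low-carbon steel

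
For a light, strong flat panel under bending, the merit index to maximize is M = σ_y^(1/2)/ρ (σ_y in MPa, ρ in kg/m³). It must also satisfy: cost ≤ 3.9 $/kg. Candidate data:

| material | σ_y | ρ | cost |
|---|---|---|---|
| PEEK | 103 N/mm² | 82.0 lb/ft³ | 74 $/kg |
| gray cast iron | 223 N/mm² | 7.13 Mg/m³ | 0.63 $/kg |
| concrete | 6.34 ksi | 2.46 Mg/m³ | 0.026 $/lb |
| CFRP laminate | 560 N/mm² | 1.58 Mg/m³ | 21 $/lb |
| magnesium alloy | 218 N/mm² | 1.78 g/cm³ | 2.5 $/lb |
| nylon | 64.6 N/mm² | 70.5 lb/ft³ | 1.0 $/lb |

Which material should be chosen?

nylon

Screen on constraints: cost ≤ 3.9 $/kg. Survivors: gray cast iron, concrete, nylon.
Putting every candidate on a common basis:
  gray cast iron: σ_y = 223.0 MPa, ρ = 7130 kg/m³
  concrete: σ_y = 43.71 MPa, ρ = 2460 kg/m³
  nylon: σ_y = 64.60 MPa, ρ = 1129 kg/m³
  nylon: M = 7.12×10⁻³
  concrete: M = 2.69×10⁻³
  gray cast iron: M = 2.09×10⁻³
The maximum is for nylon.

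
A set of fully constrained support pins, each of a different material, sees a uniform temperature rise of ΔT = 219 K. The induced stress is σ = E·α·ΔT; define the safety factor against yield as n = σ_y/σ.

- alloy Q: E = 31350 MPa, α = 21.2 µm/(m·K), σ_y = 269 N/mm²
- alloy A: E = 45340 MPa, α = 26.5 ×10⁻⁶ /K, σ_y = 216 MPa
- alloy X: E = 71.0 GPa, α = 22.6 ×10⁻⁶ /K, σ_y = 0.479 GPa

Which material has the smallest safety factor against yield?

Per material, after unit conversion:
  alloy Q: E = 31.35, α = 21.2, σ_y = 269.0 → σ = 146 MPa, n = 1.85
  alloy A: E = 45.34, α = 26.5, σ_y = 216.0 → σ = 263 MPa, n = 0.821
  alloy X: E = 71.00, α = 22.6, σ_y = 479.0 → σ = 351 MPa, n = 1.36
Alloy A has the lowest safety factor, n = 0.821.

alloy A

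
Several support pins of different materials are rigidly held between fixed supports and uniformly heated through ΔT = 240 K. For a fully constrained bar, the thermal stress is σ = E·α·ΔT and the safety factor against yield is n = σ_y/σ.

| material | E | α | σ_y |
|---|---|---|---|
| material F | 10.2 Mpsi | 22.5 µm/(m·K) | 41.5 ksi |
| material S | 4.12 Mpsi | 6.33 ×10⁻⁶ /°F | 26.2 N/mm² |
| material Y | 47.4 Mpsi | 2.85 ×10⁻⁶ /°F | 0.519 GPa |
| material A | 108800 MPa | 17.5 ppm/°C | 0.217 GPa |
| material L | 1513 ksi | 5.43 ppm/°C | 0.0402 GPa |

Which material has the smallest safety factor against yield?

material S

In consistent units (E in GPa, α in ×10⁻⁶/K, σ_y in MPa):
  material F: E = 70.33, α = 22.5, σ_y = 286.1 → σ = 380 MPa, n = 0.753
  material S: E = 28.41, α = 11.4, σ_y = 26.20 → σ = 77.7 MPa, n = 0.337
  material Y: E = 326.8, α = 5.13, σ_y = 519.0 → σ = 402 MPa, n = 1.29
  material A: E = 108.8, α = 17.5, σ_y = 217.0 → σ = 457 MPa, n = 0.475
  material L: E = 10.43, α = 5.43, σ_y = 40.20 → σ = 13.6 MPa, n = 2.96
Smallest n: material S with n = 0.337.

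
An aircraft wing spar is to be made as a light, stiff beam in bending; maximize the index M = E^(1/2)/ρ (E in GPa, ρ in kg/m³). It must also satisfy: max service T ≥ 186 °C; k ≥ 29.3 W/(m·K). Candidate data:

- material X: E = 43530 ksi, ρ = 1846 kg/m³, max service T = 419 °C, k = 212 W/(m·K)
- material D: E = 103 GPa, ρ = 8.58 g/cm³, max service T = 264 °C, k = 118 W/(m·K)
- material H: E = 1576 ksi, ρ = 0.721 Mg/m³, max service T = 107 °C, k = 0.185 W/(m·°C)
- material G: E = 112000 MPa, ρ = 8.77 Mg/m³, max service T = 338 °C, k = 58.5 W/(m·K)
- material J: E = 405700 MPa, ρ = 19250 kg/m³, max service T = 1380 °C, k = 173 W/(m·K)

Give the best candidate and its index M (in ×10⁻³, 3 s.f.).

material X, M = 9.38×10⁻³

Screen on constraints: max service T ≥ 186 °C; k ≥ 29.3 W/(m·K). Survivors: material X, material D, material G, material J.
Convert each candidate to consistent units, then evaluate M:
  material X: E = 300.1 GPa, ρ = 1846 kg/m³
  material D: E = 103.0 GPa, ρ = 8580 kg/m³
  material G: E = 112.0 GPa, ρ = 8770 kg/m³
  material J: E = 405.7 GPa, ρ = 19250 kg/m³
  material X: M = 9.38×10⁻³
  material G: M = 1.21×10⁻³
  material D: M = 1.18×10⁻³
  material J: M = 1.05×10⁻³
Highest index: material X.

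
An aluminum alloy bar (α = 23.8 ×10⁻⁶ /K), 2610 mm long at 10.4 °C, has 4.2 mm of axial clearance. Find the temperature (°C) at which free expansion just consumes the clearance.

78.0 °C

α·L₀·ΔT = 4.2 mm ⇒ ΔT = 4.2 / (23.8×10⁻⁶ × 2610.0) = 67.61 K.
T = 10.4 + 67.61 = 78.01 °C.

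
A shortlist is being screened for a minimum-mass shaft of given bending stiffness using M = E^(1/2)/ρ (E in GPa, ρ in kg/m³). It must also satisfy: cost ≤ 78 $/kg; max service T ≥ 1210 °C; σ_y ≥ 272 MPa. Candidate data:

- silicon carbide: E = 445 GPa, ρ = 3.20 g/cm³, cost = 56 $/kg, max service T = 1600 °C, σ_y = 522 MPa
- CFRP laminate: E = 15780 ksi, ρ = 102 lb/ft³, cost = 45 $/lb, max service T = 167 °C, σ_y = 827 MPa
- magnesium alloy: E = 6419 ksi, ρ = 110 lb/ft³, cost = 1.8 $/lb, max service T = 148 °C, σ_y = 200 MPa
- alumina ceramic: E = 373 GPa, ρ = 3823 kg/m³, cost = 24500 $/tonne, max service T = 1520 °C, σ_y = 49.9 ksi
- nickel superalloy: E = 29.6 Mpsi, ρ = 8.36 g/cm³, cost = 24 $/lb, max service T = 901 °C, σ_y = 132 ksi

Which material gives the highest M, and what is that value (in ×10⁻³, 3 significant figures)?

Screen on constraints: cost ≤ 78 $/kg; max service T ≥ 1210 °C; σ_y ≥ 272 MPa. Survivors: silicon carbide, alumina ceramic.
After converting to SI:
  silicon carbide: E = 445.0 GPa, ρ = 3200 kg/m³
  alumina ceramic: E = 373.0 GPa, ρ = 3823 kg/m³
  silicon carbide: M = 6.59×10⁻³
  alumina ceramic: M = 5.05×10⁻³
Silicon carbide ranks first.

silicon carbide, M = 6.59×10⁻³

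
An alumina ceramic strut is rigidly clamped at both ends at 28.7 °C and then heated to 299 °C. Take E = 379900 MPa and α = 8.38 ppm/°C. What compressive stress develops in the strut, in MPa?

861 MPa

E = 379900 MPa = 379.9 GPa.
ΔT = 270.3 K. Constrained thermal stress σ = E·α·ΔT = 379.9×10³ MPa × 8.38×10⁻⁶ × 270.3 = 861 MPa (compressive).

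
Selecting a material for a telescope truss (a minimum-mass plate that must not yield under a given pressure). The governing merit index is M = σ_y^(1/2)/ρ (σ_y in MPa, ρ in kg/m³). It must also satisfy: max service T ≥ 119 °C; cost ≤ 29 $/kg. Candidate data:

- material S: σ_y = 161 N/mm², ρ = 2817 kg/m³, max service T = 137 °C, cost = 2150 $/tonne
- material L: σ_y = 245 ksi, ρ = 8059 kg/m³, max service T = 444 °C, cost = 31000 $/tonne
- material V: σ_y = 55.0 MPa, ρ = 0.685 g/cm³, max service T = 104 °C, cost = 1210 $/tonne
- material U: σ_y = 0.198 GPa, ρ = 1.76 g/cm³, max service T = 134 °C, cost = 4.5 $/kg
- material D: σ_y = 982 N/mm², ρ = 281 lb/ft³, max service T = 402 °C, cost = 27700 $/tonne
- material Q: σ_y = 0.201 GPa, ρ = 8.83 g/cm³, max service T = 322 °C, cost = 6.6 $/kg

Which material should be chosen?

material U

Screen on constraints: max service T ≥ 119 °C; cost ≤ 29 $/kg. Survivors: material S, material U, material D, material Q.
In SI units:
  material S: σ_y = 161.0 MPa, ρ = 2817 kg/m³
  material U: σ_y = 198.0 MPa, ρ = 1760 kg/m³
  material D: σ_y = 982.0 MPa, ρ = 4501 kg/m³
  material Q: σ_y = 201.0 MPa, ρ = 8830 kg/m³
  material U: M = 8.00×10⁻³
  material D: M = 6.96×10⁻³
  material S: M = 4.50×10⁻³
  material Q: M = 1.61×10⁻³
Material U ranks first.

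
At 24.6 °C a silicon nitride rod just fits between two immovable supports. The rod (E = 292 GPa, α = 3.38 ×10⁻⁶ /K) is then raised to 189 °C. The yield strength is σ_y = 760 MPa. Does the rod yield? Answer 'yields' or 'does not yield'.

does not yield

ΔT = 164.4 K. Constrained thermal stress σ = E·α·ΔT = 292.0×10³ MPa × 3.38×10⁻⁶ × 164.4 = 162 MPa (compressive).
Compare to σ_y = 760 MPa: σ < σ_y, so it does not yield.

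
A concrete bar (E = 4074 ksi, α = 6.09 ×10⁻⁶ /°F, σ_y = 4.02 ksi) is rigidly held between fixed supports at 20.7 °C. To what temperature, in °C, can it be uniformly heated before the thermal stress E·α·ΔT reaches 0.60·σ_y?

74.7 °C

E = 4074 ksi = 28.09 GPa.
α = 6.09×10⁻⁶/°F × 9/5 = 11.0×10⁻⁶/K.
σ_y = 4.02 ksi = 27.72 MPa.
E·α·ΔT = 16.63 MPa ⇒ ΔT = 16.63 / (28.09×10³ × 11.0×10⁻⁶) = 54.01 K.
T = 20.7 + 54.01 = 74.71 °C.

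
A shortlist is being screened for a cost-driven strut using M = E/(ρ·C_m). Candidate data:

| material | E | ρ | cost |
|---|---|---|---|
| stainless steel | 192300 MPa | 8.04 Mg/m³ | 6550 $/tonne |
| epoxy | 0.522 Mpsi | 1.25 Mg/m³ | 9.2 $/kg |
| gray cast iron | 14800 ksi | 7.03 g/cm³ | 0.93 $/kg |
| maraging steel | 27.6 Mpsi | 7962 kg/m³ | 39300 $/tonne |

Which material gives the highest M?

Normalizing units and computing the index:
  stainless steel: E = 192.3 GPa, ρ = 8040 kg/m³, cost = 6.550 $/kg
  epoxy: E = 3.599 GPa, ρ = 1250 kg/m³, cost = 9.200 $/kg
  gray cast iron: E = 102.0 GPa, ρ = 7030 kg/m³, cost = 0.9300 $/kg
  maraging steel: E = 190.3 GPa, ρ = 7962 kg/m³, cost = 39.30 $/kg
  gray cast iron: M = 15.6 MN·m per $
  stainless steel: M = 3.65 MN·m per $
  maraging steel: M = 0.608 MN·m per $
  epoxy: M = 0.313 MN·m per $
Gray cast iron ranks first.

gray cast iron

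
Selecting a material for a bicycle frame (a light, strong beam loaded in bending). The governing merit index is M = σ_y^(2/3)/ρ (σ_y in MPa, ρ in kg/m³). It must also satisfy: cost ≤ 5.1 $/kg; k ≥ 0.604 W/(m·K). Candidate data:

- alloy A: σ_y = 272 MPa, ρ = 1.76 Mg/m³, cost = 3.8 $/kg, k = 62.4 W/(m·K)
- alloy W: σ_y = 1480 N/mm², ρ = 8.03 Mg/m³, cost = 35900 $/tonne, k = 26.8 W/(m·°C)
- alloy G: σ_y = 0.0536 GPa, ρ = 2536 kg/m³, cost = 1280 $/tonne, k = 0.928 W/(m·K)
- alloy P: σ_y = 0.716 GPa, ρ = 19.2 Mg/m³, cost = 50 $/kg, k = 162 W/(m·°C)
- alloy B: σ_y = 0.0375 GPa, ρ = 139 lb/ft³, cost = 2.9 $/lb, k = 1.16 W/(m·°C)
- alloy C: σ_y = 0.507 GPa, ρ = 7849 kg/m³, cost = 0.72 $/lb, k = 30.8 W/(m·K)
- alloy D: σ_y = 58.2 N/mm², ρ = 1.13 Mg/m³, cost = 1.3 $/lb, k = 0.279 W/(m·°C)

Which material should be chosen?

Screen on constraints: cost ≤ 5.1 $/kg; k ≥ 0.604 W/(m·K). Survivors: alloy A, alloy G, alloy C.
Convert each candidate to consistent units, then evaluate M:
  alloy A: σ_y = 272.0 MPa, ρ = 1760 kg/m³
  alloy G: σ_y = 53.60 MPa, ρ = 2536 kg/m³
  alloy C: σ_y = 507.0 MPa, ρ = 7849 kg/m³
  alloy A: M = 23.9×10⁻³
  alloy C: M = 8.10×10⁻³
  alloy G: M = 5.61×10⁻³
Highest index: alloy A.

alloy A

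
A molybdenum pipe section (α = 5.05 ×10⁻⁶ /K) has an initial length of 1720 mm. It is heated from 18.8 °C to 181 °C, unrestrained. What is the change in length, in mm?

ΔT = 181 − 18.8 = 162.2 K.
ΔL = α·L₀·ΔT = 5.05×10⁻⁶ × 1720 mm × 162.2 K = 1.41 mm.

1.41 mm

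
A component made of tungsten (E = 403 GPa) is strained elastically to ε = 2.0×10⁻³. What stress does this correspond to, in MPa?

σ = E·ε = 403000 MPa × 2.0×10⁻³ = 806 MPa.

806 MPa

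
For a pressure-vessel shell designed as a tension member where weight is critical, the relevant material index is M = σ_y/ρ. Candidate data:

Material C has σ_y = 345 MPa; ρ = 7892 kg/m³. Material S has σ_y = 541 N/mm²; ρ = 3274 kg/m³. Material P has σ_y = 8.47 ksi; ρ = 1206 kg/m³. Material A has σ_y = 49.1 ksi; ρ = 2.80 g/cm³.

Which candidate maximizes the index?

Putting every candidate on a common basis:
  material C: σ_y = 345.0 MPa, ρ = 7892 kg/m³
  material S: σ_y = 541.0 MPa, ρ = 3274 kg/m³
  material P: σ_y = 58.40 MPa, ρ = 1206 kg/m³
  material A: σ_y = 338.5 MPa, ρ = 2800 kg/m³
  material S: M = 165 kN·m/kg
  material A: M = 121 kN·m/kg
  material P: M = 48.4 kN·m/kg
  material C: M = 43.7 kN·m/kg
The maximum is for material S.

material S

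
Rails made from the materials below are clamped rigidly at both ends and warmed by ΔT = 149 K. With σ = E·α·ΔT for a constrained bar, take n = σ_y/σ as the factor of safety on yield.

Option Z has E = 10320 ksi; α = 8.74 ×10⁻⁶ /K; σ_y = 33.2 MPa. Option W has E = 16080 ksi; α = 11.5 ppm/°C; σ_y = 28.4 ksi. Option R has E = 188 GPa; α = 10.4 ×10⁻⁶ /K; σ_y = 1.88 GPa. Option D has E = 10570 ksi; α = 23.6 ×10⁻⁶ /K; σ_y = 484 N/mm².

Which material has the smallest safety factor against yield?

Converting E to GPa, α to ×10⁻⁶/K, σ_y to MPa, then σ and n for each:
  option Z: E = 71.15, α = 8.74, σ_y = 33.20 → σ = 92.7 MPa, n = 0.358
  option W: E = 110.9, α = 11.5, σ_y = 195.8 → σ = 190 MPa, n = 1.03
  option R: E = 188.0, α = 10.4, σ_y = 1880 → σ = 291 MPa, n = 6.45
  option D: E = 72.88, α = 23.6, σ_y = 484.0 → σ = 256 MPa, n = 1.89
Option Z has the lowest safety factor, n = 0.358.

option Z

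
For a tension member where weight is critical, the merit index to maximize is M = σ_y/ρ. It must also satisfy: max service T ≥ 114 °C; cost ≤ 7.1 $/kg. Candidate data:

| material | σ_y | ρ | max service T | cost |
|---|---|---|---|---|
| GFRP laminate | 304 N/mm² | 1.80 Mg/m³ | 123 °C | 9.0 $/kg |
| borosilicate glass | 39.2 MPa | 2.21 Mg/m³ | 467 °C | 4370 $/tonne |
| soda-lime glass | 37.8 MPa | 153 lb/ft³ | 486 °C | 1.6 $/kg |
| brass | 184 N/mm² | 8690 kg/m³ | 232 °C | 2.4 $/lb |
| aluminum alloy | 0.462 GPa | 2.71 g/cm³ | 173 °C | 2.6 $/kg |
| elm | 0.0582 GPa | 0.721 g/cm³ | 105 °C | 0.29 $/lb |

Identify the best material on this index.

aluminum alloy

Screen on constraints: max service T ≥ 114 °C; cost ≤ 7.1 $/kg. Survivors: borosilicate glass, soda-lime glass, brass, aluminum alloy.
Putting every candidate on a common basis:
  borosilicate glass: σ_y = 39.20 MPa, ρ = 2210 kg/m³
  soda-lime glass: σ_y = 37.80 MPa, ρ = 2451 kg/m³
  brass: σ_y = 184.0 MPa, ρ = 8690 kg/m³
  aluminum alloy: σ_y = 462.0 MPa, ρ = 2710 kg/m³
  aluminum alloy: M = 170 kN·m/kg
  brass: M = 21.2 kN·m/kg
  borosilicate glass: M = 17.7 kN·m/kg
  soda-lime glass: M = 15.4 kN·m/kg
Aluminum alloy ranks first.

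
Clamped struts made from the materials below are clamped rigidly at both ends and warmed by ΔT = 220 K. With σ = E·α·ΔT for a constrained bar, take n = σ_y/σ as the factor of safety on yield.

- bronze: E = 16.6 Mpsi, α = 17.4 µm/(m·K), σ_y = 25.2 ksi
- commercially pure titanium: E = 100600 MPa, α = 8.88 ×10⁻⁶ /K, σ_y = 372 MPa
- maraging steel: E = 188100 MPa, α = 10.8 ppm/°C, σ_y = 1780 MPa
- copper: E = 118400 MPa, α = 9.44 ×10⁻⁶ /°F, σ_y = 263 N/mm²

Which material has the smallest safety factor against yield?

bronze

With everything in SI (GPa, ×10⁻⁶/K, MPa):
  bronze: E = 114.5, α = 17.4, σ_y = 173.7 → σ = 438 MPa, n = 0.397
  commercially pure titanium: E = 100.6, α = 8.88, σ_y = 372.0 → σ = 197 MPa, n = 1.89
  maraging steel: E = 188.1, α = 10.8, σ_y = 1780 → σ = 447 MPa, n = 3.98
  copper: E = 118.4, α = 17.0, σ_y = 263.0 → σ = 443 MPa, n = 0.594
The minimum is bronze at n = 0.397.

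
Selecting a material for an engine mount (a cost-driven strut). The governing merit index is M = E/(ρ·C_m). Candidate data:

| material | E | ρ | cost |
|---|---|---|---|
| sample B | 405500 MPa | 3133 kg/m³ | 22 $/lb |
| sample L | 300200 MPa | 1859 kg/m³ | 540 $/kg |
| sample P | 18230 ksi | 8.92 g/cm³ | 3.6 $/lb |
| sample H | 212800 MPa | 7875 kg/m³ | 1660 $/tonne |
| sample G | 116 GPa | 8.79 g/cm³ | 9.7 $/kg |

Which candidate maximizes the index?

After converting to SI:
  sample B: E = 405.5 GPa, ρ = 3133 kg/m³, cost = 48.50 $/kg
  sample L: E = 300.2 GPa, ρ = 1859 kg/m³, cost = 540.0 $/kg
  sample P: E = 125.7 GPa, ρ = 8920 kg/m³, cost = 7.937 $/kg
  sample H: E = 212.8 GPa, ρ = 7875 kg/m³, cost = 1.660 $/kg
  sample G: E = 116.0 GPa, ρ = 8790 kg/m³, cost = 9.700 $/kg
  sample H: M = 16.3 MN·m per $
  sample B: M = 2.67 MN·m per $
  sample P: M = 1.78 MN·m per $
  sample G: M = 1.36 MN·m per $
  sample L: M = 0.299 MN·m per $
Sample H has the largest M.

sample H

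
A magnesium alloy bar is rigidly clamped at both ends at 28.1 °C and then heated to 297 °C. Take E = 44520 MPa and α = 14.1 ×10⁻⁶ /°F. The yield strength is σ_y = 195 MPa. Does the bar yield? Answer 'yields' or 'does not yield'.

yields

E = 44520 MPa = 44.52 GPa.
α = 14.1×10⁻⁶/°F × 9/5 = 25.4×10⁻⁶/K.
ΔT = 268.9 K. Constrained thermal stress σ = E·α·ΔT = 44.52×10³ MPa × 25.4×10⁻⁶ × 268.9 = 304 MPa (compressive).
Compare to σ_y = 195 MPa: σ ≥ σ_y, so it yields.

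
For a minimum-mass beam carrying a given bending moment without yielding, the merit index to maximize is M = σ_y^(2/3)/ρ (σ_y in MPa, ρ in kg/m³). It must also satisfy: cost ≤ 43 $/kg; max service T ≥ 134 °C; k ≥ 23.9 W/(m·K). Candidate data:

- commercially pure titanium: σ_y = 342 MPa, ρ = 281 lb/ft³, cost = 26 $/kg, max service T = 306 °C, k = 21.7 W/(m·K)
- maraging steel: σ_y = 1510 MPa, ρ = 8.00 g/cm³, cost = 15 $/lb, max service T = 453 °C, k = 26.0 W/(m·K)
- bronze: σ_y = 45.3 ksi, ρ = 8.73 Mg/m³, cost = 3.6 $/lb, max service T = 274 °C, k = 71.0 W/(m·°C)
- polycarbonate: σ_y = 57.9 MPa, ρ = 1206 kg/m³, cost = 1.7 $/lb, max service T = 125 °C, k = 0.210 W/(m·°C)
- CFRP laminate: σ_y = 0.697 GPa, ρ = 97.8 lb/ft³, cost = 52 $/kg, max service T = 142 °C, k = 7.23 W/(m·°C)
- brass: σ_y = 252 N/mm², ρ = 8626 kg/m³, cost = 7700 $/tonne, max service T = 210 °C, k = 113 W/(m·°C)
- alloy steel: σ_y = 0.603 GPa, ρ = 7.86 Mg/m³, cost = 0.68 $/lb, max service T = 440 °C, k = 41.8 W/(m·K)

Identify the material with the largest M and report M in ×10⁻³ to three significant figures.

Screen on constraints: cost ≤ 43 $/kg; max service T ≥ 134 °C; k ≥ 23.9 W/(m·K). Survivors: maraging steel, bronze, brass, alloy steel.
Convert each candidate to consistent units, then evaluate M:
  maraging steel: σ_y = 1510 MPa, ρ = 8000 kg/m³
  bronze: σ_y = 312.3 MPa, ρ = 8730 kg/m³
  brass: σ_y = 252.0 MPa, ρ = 8626 kg/m³
  alloy steel: σ_y = 603.0 MPa, ρ = 7860 kg/m³
  maraging steel: M = 16.5×10⁻³
  alloy steel: M = 9.08×10⁻³
  bronze: M = 5.27×10⁻³
  brass: M = 4.63×10⁻³
Maraging steel ranks first.

maraging steel, M = 16.5×10⁻³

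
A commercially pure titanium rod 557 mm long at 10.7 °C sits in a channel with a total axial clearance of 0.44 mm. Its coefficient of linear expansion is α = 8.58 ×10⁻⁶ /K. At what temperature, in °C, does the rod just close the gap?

103 °C

α·L₀·ΔT = 0.44 mm ⇒ ΔT = 0.44 / (8.58×10⁻⁶ × 557.0) = 92.07 K.
T = 10.7 + 92.07 = 102.8 °C.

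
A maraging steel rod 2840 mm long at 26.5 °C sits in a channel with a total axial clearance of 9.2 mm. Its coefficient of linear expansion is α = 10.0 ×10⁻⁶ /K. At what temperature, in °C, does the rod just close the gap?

α·L₀·ΔT = 9.2 mm ⇒ ΔT = 9.2 / (10.0×10⁻⁶ × 2840.0) = 323.9 K.
T = 26.5 + 323.9 = 350.4 °C.

350 °C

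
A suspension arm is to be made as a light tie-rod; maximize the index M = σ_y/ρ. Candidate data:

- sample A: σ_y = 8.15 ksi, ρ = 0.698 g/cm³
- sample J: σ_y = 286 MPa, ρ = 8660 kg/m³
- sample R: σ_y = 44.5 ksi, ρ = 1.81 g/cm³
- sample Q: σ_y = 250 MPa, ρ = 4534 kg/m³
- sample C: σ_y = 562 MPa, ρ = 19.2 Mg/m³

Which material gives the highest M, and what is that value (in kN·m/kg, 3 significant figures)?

sample R, M = 170 kN·m/kg

Normalizing units and computing the index:
  sample A: σ_y = 56.19 MPa, ρ = 698.0 kg/m³
  sample J: σ_y = 286.0 MPa, ρ = 8660 kg/m³
  sample R: σ_y = 306.8 MPa, ρ = 1810 kg/m³
  sample Q: σ_y = 250.0 MPa, ρ = 4534 kg/m³
  sample C: σ_y = 562.0 MPa, ρ = 19200 kg/m³
  sample R: M = 170 kN·m/kg
  sample A: M = 80.5 kN·m/kg
  sample Q: M = 55.1 kN·m/kg
  sample J: M = 33.0 kN·m/kg
  sample C: M = 29.3 kN·m/kg
Sample R has the largest M.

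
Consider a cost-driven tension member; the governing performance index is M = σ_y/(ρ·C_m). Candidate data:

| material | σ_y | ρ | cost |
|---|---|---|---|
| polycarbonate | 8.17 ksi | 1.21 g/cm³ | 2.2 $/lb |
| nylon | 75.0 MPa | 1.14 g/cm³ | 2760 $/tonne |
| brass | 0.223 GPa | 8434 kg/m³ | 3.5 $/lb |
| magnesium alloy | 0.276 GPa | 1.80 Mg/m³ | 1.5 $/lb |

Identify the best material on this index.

After converting to SI:
  polycarbonate: σ_y = 56.33 MPa, ρ = 1210 kg/m³, cost = 4.850 $/kg
  nylon: σ_y = 75.00 MPa, ρ = 1140 kg/m³, cost = 2.760 $/kg
  brass: σ_y = 223.0 MPa, ρ = 8434 kg/m³, cost = 7.716 $/kg
  magnesium alloy: σ_y = 276.0 MPa, ρ = 1800 kg/m³, cost = 3.307 $/kg
  magnesium alloy: M = 46.4 kN·m per $
  nylon: M = 23.8 kN·m per $
  polycarbonate: M = 9.60 kN·m per $
  brass: M = 3.43 kN·m per $
The maximum is for magnesium alloy.

magnesium alloy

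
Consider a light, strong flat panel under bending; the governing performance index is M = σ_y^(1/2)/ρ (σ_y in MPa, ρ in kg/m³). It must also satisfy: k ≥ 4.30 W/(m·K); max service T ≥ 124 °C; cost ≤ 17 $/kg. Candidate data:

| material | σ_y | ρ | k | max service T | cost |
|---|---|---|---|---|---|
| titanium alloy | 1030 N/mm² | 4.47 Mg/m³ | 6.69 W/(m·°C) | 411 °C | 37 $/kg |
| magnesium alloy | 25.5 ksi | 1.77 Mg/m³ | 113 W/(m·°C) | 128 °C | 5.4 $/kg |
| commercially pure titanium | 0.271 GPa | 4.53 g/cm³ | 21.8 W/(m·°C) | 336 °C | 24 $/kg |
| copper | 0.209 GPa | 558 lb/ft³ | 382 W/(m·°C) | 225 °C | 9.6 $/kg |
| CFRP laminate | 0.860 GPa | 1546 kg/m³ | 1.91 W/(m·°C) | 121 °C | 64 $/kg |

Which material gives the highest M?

Screen on constraints: k ≥ 4.30 W/(m·K); max service T ≥ 124 °C; cost ≤ 17 $/kg. Survivors: magnesium alloy, copper.
Convert each candidate to consistent units, then evaluate M:
  magnesium alloy: σ_y = 175.8 MPa, ρ = 1770 kg/m³
  copper: σ_y = 209.0 MPa, ρ = 8938 kg/m³
  magnesium alloy: M = 7.49×10⁻³
  copper: M = 1.62×10⁻³
Magnesium alloy has the largest M.

magnesium alloy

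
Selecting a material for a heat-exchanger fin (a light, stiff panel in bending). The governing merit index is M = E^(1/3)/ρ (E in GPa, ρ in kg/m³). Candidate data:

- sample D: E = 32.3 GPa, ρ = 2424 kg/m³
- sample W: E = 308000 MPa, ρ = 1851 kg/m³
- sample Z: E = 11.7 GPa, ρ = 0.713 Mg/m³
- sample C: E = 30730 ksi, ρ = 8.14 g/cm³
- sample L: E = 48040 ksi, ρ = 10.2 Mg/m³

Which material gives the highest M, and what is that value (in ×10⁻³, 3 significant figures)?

sample W, M = 3.65×10⁻³

Convert each candidate to consistent units, then evaluate M:
  sample D: E = 32.30 GPa, ρ = 2424 kg/m³
  sample W: E = 308.0 GPa, ρ = 1851 kg/m³
  sample Z: E = 11.70 GPa, ρ = 713.0 kg/m³
  sample C: E = 211.9 GPa, ρ = 8140 kg/m³
  sample L: E = 331.2 GPa, ρ = 10200 kg/m³
  sample W: M = 3.65×10⁻³
  sample Z: M = 3.18×10⁻³
  sample D: M = 1.31×10⁻³
  sample C: M = 0.732×10⁻³
  sample L: M = 0.678×10⁻³
Highest index: sample W.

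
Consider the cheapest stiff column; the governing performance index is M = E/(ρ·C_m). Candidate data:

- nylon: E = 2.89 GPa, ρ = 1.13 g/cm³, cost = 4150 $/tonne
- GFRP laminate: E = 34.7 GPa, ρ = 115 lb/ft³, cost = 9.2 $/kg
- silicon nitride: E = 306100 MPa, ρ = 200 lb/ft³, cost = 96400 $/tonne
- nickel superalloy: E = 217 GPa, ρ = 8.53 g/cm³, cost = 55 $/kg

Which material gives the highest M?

Putting every candidate on a common basis:
  nylon: E = 2.890 GPa, ρ = 1130 kg/m³, cost = 4.150 $/kg
  GFRP laminate: E = 34.70 GPa, ρ = 1842 kg/m³, cost = 9.200 $/kg
  silicon nitride: E = 306.1 GPa, ρ = 3204 kg/m³, cost = 96.40 $/kg
  nickel superalloy: E = 217.0 GPa, ρ = 8530 kg/m³, cost = 55.00 $/kg
  GFRP laminate: M = 2.05 MN·m per $
  silicon nitride: M = 0.991 MN·m per $
  nylon: M = 0.616 MN·m per $
  nickel superalloy: M = 0.463 MN·m per $
GFRP laminate has the largest M.

GFRP laminate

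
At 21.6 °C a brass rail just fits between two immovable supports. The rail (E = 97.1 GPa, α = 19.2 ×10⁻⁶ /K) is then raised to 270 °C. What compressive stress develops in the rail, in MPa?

ΔT = 248.4 K. Constrained thermal stress σ = E·α·ΔT = 97.10×10³ MPa × 19.2×10⁻⁶ × 248.4 = 463 MPa (compressive).

463 MPa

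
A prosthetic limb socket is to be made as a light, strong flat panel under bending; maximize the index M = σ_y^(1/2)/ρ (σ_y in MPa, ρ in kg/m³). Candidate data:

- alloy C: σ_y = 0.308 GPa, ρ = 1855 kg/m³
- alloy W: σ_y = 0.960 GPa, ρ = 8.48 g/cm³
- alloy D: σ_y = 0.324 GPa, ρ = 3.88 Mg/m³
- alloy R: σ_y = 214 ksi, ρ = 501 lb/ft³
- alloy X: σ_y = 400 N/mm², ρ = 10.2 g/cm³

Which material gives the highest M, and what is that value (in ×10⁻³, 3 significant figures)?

Putting every candidate on a common basis:
  alloy C: σ_y = 308.0 MPa, ρ = 1855 kg/m³
  alloy W: σ_y = 960.0 MPa, ρ = 8480 kg/m³
  alloy D: σ_y = 324.0 MPa, ρ = 3880 kg/m³
  alloy R: σ_y = 1475 MPa, ρ = 8025 kg/m³
  alloy X: σ_y = 400.0 MPa, ρ = 10200 kg/m³
  alloy C: M = 9.46×10⁻³
  alloy R: M = 4.79×10⁻³
  alloy D: M = 4.64×10⁻³
  alloy W: M = 3.65×10⁻³
  alloy X: M = 1.96×10⁻³
Highest index: alloy C.

alloy C, M = 9.46×10⁻³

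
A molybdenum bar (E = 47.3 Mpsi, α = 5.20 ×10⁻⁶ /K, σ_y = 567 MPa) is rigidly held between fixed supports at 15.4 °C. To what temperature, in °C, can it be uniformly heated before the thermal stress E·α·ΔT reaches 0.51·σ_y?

E = 47.3 Mpsi = 326.1 GPa.
E·α·ΔT = 289.2 MPa ⇒ ΔT = 289.2 / (326.1×10³ × 5.20×10⁻⁶) = 170.5 K.
T = 15.4 + 170.5 = 185.9 °C.

186 °C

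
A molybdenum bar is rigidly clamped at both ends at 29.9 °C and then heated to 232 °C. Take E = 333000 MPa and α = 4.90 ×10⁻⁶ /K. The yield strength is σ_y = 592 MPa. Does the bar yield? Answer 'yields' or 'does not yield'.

E = 333000 MPa = 333.0 GPa.
ΔT = 202.1 K. Constrained thermal stress σ = E·α·ΔT = 333.0×10³ MPa × 4.90×10⁻⁶ × 202.1 = 330 MPa (compressive).
Compare to σ_y = 592 MPa: σ < σ_y, so it does not yield.

does not yield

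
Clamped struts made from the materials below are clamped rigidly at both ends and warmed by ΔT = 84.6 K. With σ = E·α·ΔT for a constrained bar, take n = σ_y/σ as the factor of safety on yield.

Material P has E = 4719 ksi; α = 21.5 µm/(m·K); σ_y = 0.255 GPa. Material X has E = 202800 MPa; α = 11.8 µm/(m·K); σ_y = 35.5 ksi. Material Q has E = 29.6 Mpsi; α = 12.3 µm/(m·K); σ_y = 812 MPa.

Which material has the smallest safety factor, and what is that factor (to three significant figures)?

material X, n = 1.21

Per material, after unit conversion:
  material P: E = 32.54, α = 21.5, σ_y = 255.0 → σ = 59.2 MPa, n = 4.31
  material X: E = 202.8, α = 11.8, σ_y = 244.8 → σ = 202 MPa, n = 1.21
  material Q: E = 204.1, α = 12.3, σ_y = 812.0 → σ = 212 MPa, n = 3.82
Smallest n: material X with n = 1.21.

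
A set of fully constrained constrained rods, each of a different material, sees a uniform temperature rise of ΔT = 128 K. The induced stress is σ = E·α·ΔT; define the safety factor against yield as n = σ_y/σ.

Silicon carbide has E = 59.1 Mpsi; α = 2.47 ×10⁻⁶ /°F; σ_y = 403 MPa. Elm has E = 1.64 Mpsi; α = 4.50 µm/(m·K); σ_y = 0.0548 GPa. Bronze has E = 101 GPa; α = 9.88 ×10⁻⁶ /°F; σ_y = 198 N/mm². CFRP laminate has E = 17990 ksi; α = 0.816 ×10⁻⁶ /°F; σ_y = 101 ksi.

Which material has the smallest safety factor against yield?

bronze

With everything in SI (GPa, ×10⁻⁶/K, MPa):
  silicon carbide: E = 407.5, α = 4.45, σ_y = 403.0 → σ = 232 MPa, n = 1.74
  elm: E = 11.31, α = 4.50, σ_y = 54.80 → σ = 6.51 MPa, n = 8.41
  bronze: E = 101.0, α = 17.8, σ_y = 198.0 → σ = 230 MPa, n = 0.861
  CFRP laminate: E = 124.0, α = 1.47, σ_y = 696.4 → σ = 23.3 MPa, n = 29.9
The minimum is bronze at n = 0.861.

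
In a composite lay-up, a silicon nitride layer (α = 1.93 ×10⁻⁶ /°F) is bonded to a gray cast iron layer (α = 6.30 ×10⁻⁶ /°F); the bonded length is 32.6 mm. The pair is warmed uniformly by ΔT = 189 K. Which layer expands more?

silicon nitride: α = 1.93×10⁻⁶/°F × 9/5 = 3.47×10⁻⁶/K.
gray cast iron: α = 6.30×10⁻⁶/°F × 9/5 = 11.3×10⁻⁶/K.
α(silicon nitride) = 3.47×10⁻⁶/K vs α(gray cast iron) = 11.3×10⁻⁶/K.
Higher α expands more for the same ΔT: gray cast iron.

gray cast iron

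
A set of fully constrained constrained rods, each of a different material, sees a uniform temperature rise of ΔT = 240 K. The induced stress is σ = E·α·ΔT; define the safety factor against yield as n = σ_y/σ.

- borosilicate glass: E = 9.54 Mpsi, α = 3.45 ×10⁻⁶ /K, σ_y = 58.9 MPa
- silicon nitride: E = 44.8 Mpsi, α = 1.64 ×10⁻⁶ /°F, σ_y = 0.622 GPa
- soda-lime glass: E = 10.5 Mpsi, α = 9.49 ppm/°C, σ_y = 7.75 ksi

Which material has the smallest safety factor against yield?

With everything in SI (GPa, ×10⁻⁶/K, MPa):
  borosilicate glass: E = 65.78, α = 3.45, σ_y = 58.90 → σ = 54.5 MPa, n = 1.08
  silicon nitride: E = 308.9, α = 2.95, σ_y = 622.0 → σ = 219 MPa, n = 2.84
  soda-lime glass: E = 72.39, α = 9.49, σ_y = 53.43 → σ = 165 MPa, n = 0.324
The minimum is soda-lime glass at n = 0.324.

soda-lime glass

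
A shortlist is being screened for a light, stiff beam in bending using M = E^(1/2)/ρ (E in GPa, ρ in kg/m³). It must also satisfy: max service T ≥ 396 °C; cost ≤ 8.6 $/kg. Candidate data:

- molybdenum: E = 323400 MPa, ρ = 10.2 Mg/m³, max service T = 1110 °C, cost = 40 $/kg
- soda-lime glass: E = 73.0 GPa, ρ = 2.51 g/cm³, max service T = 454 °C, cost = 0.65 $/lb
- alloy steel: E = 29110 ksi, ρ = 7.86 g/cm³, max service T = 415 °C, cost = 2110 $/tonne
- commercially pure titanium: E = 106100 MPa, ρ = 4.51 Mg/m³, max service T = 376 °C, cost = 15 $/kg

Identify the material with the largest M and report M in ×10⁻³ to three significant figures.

soda-lime glass, M = 3.40×10⁻³

Screen on constraints: max service T ≥ 396 °C; cost ≤ 8.6 $/kg. Survivors: soda-lime glass, alloy steel.
Convert each candidate to consistent units, then evaluate M:
  soda-lime glass: E = 73.00 GPa, ρ = 2510 kg/m³
  alloy steel: E = 200.7 GPa, ρ = 7860 kg/m³
  soda-lime glass: M = 3.40×10⁻³
  alloy steel: M = 1.80×10⁻³
Soda-lime glass has the largest M.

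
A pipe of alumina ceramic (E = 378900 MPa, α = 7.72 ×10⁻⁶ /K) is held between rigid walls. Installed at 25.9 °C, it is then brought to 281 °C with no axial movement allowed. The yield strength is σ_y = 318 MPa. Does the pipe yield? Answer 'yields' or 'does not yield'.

yields

E = 378900 MPa = 378.9 GPa.
ΔT = 255.1 K. Constrained thermal stress σ = E·α·ΔT = 378.9×10³ MPa × 7.72×10⁻⁶ × 255.1 = 746 MPa (compressive).
Compare to σ_y = 318 MPa: σ ≥ σ_y, so it yields.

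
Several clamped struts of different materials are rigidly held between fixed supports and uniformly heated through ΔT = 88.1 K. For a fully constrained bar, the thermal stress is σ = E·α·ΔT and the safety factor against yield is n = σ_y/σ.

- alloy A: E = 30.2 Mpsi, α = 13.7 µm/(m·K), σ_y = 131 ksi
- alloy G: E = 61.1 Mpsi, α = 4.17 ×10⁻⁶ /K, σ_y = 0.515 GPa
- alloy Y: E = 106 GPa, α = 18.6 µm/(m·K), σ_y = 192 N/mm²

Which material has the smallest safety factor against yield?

In consistent units (E in GPa, α in ×10⁻⁶/K, σ_y in MPa):
  alloy A: E = 208.2, α = 13.7, σ_y = 903.2 → σ = 251 MPa, n = 3.59
  alloy G: E = 421.3, α = 4.17, σ_y = 515.0 → σ = 155 MPa, n = 3.33
  alloy Y: E = 106.0, α = 18.6, σ_y = 192.0 → σ = 174 MPa, n = 1.11
Smallest n: alloy Y with n = 1.11.

alloy Y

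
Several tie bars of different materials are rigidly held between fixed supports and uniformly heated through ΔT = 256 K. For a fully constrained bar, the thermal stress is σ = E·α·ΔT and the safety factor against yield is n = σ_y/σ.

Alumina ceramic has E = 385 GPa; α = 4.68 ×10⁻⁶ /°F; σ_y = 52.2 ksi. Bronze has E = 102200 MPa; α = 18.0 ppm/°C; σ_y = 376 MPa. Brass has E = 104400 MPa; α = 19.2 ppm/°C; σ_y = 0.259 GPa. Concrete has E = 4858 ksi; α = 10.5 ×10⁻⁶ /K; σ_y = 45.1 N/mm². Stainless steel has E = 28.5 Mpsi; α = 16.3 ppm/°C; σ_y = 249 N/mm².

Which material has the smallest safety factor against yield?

stainless steel

With everything in SI (GPa, ×10⁻⁶/K, MPa):
  alumina ceramic: E = 385.0, α = 8.42, σ_y = 359.9 → σ = 830 MPa, n = 0.433
  bronze: E = 102.2, α = 18.0, σ_y = 376.0 → σ = 471 MPa, n = 0.798
  brass: E = 104.4, α = 19.2, σ_y = 259.0 → σ = 513 MPa, n = 0.505
  concrete: E = 33.49, α = 10.5, σ_y = 45.10 → σ = 90.0 MPa, n = 0.501
  stainless steel: E = 196.5, α = 16.3, σ_y = 249.0 → σ = 820 MPa, n = 0.304
The minimum is stainless steel at n = 0.304.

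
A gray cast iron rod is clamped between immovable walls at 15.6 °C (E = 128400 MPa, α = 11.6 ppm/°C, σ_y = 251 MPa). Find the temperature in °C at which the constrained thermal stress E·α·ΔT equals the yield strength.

E = 128400 MPa = 128.4 GPa.
E·α·ΔT = 251.0 MPa ⇒ ΔT = 251.0 / (128.4×10³ × 11.6×10⁻⁶) = 168.5 K.
T = 15.6 + 168.5 = 184.1 °C.

184 °C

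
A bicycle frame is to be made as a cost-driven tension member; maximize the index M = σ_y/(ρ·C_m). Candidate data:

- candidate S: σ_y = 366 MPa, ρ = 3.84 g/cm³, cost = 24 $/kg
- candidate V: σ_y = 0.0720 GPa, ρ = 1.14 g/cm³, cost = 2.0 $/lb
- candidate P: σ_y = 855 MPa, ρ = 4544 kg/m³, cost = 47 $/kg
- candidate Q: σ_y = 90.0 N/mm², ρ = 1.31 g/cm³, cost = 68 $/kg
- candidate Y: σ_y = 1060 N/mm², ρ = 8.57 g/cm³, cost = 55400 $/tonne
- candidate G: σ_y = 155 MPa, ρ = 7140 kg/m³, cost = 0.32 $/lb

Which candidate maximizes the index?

candidate G

Normalizing units and computing the index:
  candidate S: σ_y = 366.0 MPa, ρ = 3840 kg/m³, cost = 24.00 $/kg
  candidate V: σ_y = 72.00 MPa, ρ = 1140 kg/m³, cost = 4.409 $/kg
  candidate P: σ_y = 855.0 MPa, ρ = 4544 kg/m³, cost = 47.00 $/kg
  candidate Q: σ_y = 90.00 MPa, ρ = 1310 kg/m³, cost = 68.00 $/kg
  candidate Y: σ_y = 1060 MPa, ρ = 8570 kg/m³, cost = 55.40 $/kg
  candidate G: σ_y = 155.0 MPa, ρ = 7140 kg/m³, cost = 0.7055 $/kg
  candidate G: M = 30.8 kN·m per $
  candidate V: M = 14.3 kN·m per $
  candidate P: M = 4.00 kN·m per $
  candidate S: M = 3.97 kN·m per $
  candidate Y: M = 2.23 kN·m per $
  candidate Q: M = 1.01 kN·m per $
Highest index: candidate G.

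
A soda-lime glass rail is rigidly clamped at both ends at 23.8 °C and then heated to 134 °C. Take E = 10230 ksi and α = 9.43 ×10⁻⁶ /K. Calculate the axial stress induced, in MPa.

73.3 MPa

E = 10230 ksi = 70.53 GPa.
ΔT = 110.2 K. Constrained thermal stress σ = E·α·ΔT = 70.53×10³ MPa × 9.43×10⁻⁶ × 110.2 = 73.3 MPa (compressive).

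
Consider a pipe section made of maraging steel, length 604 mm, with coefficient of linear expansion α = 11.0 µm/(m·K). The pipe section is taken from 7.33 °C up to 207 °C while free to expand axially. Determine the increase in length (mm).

ΔT = 207 − 7.33 = 199.7 K.
ΔL = α·L₀·ΔT = 11.0×10⁻⁶ × 604 mm × 199.7 K = 1.33 mm.

1.33 mm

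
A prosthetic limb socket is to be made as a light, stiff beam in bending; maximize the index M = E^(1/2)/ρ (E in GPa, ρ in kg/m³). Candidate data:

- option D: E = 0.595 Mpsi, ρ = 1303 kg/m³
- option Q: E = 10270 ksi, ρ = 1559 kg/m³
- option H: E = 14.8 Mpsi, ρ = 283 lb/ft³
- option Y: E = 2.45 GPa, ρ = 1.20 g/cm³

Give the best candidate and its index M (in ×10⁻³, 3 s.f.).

Convert each candidate to consistent units, then evaluate M:
  option D: E = 4.102 GPa, ρ = 1303 kg/m³
  option Q: E = 70.81 GPa, ρ = 1559 kg/m³
  option H: E = 102.0 GPa, ρ = 4533 kg/m³
  option Y: E = 2.450 GPa, ρ = 1200 kg/m³
  option Q: M = 5.40×10⁻³
  option H: M = 2.23×10⁻³
  option D: M = 1.55×10⁻³
  option Y: M = 1.30×10⁻³
The maximum is for option Q.

option Q, M = 5.40×10⁻³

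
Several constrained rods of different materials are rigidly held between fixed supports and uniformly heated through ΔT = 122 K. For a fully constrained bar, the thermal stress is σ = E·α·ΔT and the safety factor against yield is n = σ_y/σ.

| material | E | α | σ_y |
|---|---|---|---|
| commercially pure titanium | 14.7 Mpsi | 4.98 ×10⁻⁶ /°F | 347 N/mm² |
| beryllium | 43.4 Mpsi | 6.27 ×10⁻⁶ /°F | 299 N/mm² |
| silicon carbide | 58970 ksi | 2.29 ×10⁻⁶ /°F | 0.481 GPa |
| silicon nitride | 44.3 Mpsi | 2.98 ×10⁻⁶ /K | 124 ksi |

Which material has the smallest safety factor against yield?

beryllium

Per material, after unit conversion:
  commercially pure titanium: E = 101.4, α = 8.96, σ_y = 347.0 → σ = 111 MPa, n = 3.13
  beryllium: E = 299.2, α = 11.3, σ_y = 299.0 → σ = 412 MPa, n = 0.726
  silicon carbide: E = 406.6, α = 4.12, σ_y = 481.0 → σ = 204 MPa, n = 2.35
  silicon nitride: E = 305.4, α = 2.98, σ_y = 855.0 → σ = 111 MPa, n = 7.70
Smallest n: beryllium with n = 0.726.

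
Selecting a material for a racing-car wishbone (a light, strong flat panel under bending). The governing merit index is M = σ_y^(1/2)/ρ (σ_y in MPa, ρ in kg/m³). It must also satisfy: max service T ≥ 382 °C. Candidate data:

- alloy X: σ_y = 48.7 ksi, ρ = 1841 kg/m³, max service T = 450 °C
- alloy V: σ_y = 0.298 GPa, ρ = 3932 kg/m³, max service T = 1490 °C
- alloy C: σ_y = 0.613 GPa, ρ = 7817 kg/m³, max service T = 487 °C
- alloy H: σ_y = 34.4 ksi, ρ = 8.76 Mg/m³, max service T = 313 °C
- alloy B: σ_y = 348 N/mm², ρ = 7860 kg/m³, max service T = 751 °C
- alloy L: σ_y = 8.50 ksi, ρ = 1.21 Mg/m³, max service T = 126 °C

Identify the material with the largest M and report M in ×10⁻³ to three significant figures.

Screen on constraints: max service T ≥ 382 °C. Survivors: alloy X, alloy V, alloy C, alloy B.
Putting every candidate on a common basis:
  alloy X: σ_y = 335.8 MPa, ρ = 1841 kg/m³
  alloy V: σ_y = 298.0 MPa, ρ = 3932 kg/m³
  alloy C: σ_y = 613.0 MPa, ρ = 7817 kg/m³
  alloy B: σ_y = 348.0 MPa, ρ = 7860 kg/m³
  alloy X: M = 9.95×10⁻³
  alloy V: M = 4.39×10⁻³
  alloy C: M = 3.17×10⁻³
  alloy B: M = 2.37×10⁻³
Alloy X has the largest M.

alloy X, M = 9.95×10⁻³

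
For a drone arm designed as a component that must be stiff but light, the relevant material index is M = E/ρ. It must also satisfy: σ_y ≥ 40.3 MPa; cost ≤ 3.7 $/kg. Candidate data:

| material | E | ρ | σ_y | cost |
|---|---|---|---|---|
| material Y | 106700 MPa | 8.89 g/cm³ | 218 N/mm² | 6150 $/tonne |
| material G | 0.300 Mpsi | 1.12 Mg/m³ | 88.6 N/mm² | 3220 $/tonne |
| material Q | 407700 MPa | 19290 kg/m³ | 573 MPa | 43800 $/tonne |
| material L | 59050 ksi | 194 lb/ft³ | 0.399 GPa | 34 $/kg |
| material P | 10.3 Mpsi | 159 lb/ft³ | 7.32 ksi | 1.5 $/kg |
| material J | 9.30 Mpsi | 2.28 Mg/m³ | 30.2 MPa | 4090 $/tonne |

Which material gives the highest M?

material P

Screen on constraints: σ_y ≥ 40.3 MPa; cost ≤ 3.7 $/kg. Survivors: material G, material P.
After converting to SI:
  material G: E = 2.068 GPa, ρ = 1120 kg/m³
  material P: E = 71.02 GPa, ρ = 2547 kg/m³
  material P: M = 27.9 MN·m/kg
  material G: M = 1.85 MN·m/kg
Material P ranks first.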